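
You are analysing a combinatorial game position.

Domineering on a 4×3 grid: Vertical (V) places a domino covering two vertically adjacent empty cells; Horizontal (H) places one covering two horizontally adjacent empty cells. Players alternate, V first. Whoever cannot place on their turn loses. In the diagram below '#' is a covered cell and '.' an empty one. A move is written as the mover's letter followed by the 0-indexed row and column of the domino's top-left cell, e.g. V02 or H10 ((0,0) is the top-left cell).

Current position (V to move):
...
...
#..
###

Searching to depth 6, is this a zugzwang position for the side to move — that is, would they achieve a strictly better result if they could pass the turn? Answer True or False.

zugzwang(.../.../#../###, V) = False

[.../.../#../###] V move#1: V00:-1/#../#../#../###, V01:+1/.#./.#./#../###*, V02:-1/..#/..#/#../###, V11:+1/.../.#./##./###, V12:-1/.../..#/#.#/###
[.#./.#./#../###] H move#2: H21:-1/.#./.#./###/###*
[.#./.#./###/###] V move#3: V00:+1/##./##./###/###*, V02:+1/.##/.##/###/###
[##./##./###/###] end (terminal -1, H#4); searched .../.../#../### to 6
if V skipped the turn, H would face:
~ [.../.../#../###] H move#1: H00:-1/##./.../#../###, H01:-1/.##/.../#../###, H10:+1/.../##./#../###*, H11:+1/.../.##/#../###, H21:-1/.../.../###/###
~ [.../##./#../###] V move#2: V02:-1/..#/###/#../###*, V12:-1/.../###/#.#/###
~ [..#/###/#../###] H move#3: H00:+1/###/###/#../###*, H21:+1/..#/###/###/###
~ [###/###/#../###] end (terminal -1, V#4); searched .../.../#../### to 6
compare (V): move=+1 vs pass=-1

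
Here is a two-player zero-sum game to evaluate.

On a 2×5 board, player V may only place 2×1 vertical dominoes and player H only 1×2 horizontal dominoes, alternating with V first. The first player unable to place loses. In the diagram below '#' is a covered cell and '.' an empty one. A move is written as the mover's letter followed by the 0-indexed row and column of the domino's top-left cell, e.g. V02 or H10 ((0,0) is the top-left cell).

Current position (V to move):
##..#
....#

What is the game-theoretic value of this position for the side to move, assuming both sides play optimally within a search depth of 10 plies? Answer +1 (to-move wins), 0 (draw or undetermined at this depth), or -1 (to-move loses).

p1 V@[##..#/....#]: V02[###.#/..#.#]+1* V03[##.##/...##]-1
p2 H@[###.#/..#.#]: H10[###.#/###.#]-1*
p3 V@[###.#/###.#]: V03[#####/#####]+1*
p4 H@[#####/#####] terminal -1; root [##..#/....#] d10

value(##..#/....#, V) = +1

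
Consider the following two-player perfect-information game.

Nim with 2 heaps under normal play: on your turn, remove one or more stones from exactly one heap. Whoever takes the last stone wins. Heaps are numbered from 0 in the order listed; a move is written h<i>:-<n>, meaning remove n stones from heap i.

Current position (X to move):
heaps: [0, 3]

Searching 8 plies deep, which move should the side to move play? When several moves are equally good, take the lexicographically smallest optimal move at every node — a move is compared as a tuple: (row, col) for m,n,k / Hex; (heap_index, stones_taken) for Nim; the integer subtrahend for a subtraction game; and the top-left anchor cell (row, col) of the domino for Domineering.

X's best at [(0,3)]: h1:-3

ply 1, X at (0,3) | h1:-1=-1→(0,2); h1:-2=-1→(0,1); h1:-3=+1→(0,0)*
ply 2: (0,0) is terminal -1 (O); from (0,3) depth 8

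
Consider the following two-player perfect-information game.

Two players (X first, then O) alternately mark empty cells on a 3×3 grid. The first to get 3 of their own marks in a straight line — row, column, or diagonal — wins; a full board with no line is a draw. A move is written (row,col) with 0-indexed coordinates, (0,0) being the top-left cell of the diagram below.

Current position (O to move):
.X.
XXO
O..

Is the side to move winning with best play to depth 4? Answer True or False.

O winning at [.X./XXO/O..]: False

[.X./XXO/O..] O move#1: (0,0):-1/OX./XXO/O.., (0,2):-1/.XO/XXO/O.., (2,1):+0/.X./XXO/OO.*, (2,2):-1/.X./XXO/O.O
[.X./XXO/OO.] X move#2: (0,0):-1/XX./XXO/OO., (0,2):-1/.XX/XXO/OO., (2,2):+0/.X./XXO/OOX*
[.X./XXO/OOX] O move#3: (0,0):+0/OX./XXO/OOX*, (0,2):-1/.XO/XXO/OOX
[OX./XXO/OOX] X move#4: (0,2):+0/OXX/XXO/OOX*
[OXX/XXO/OOX] end (terminal +0, O#5); searched .X./XXO/O.. to 4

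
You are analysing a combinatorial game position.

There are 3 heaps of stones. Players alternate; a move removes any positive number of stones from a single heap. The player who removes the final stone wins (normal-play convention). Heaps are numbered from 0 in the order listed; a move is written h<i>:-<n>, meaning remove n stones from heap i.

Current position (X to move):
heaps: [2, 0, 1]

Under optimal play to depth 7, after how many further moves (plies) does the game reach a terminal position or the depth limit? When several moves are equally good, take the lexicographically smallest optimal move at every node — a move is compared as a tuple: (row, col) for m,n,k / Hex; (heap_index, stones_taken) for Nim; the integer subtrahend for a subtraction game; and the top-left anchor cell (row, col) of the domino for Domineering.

p1 X@[(2,0,1)]: h0:-1[(1,0,1)]+1* h0:-2[(0,0,1)]-1 h2:-1[(2,0,0)]-1
p2 O@[(1,0,1)]: h0:-1[(0,0,1)]-1* h2:-1[(1,0,0)]-1
p3 X@[(0,0,1)]: h2:-1[(0,0,0)]+1*
p4 O@[(0,0,0)] terminal -1; root [(2,0,1)] d7

PV length from [(2,0,1)]: 3 plies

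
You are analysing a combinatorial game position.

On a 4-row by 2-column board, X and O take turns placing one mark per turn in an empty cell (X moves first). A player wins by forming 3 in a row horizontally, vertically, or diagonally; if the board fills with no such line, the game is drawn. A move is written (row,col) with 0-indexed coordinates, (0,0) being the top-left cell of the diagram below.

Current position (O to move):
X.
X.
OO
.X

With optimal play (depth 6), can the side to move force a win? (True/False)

O winning at [X./X./OO/.X]: False

ply 1, O at X./X./OO/.X | (0,1)=+0→XO/X./OO/.X*; (1,1)=+0→X./XO/OO/.X; (3,0)=+0→X./X./OO/OX
ply 2, X at XO/X./OO/.X | (1,1)=+0→XO/XX/OO/.X*; (3,0)=-1→XO/X./OO/XX
ply 3, O at XO/XX/OO/.X | (3,0)=+0→XO/XX/OO/OX*
ply 4: XO/XX/OO/OX is terminal +0 (X); from X./X./OO/.X depth 6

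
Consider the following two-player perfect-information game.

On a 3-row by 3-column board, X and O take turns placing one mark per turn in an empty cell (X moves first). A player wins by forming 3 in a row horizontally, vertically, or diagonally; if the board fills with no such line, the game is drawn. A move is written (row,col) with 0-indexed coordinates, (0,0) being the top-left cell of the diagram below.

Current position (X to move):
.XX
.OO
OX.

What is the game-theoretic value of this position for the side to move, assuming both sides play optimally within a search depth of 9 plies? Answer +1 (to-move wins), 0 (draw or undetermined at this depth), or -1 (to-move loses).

value(.XX/.OO/OX., X) = +1

ply 1, X at .XX/.OO/OX. | (0,0)=+1→XXX/.OO/OX.*; (1,0)=+0→.XX/XOO/OX.; (2,2)=-1→.XX/.OO/OXX
ply 2: XXX/.OO/OX. is terminal -1 (O); from .XX/.OO/OX. depth 9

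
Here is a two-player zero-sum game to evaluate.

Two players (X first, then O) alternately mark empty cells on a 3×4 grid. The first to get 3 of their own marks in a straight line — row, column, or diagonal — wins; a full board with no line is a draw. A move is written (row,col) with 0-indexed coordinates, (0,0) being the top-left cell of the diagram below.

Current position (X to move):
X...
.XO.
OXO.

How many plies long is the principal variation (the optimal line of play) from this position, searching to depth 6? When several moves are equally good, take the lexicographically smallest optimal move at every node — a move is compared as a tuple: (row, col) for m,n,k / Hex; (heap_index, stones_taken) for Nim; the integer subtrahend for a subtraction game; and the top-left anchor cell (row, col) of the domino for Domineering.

[X.../.XO./OXO.] X move#1: (0,1):+1/XX../.XO./OXO.*, (0,2):+0/X.X./.XO./OXO., (0,3):-1/X..X/.XO./OXO., (1,0):-1/X.../XXO./OXO., (1,3):-1/X.../.XOX/OXO., (2,3):-1/X.../.XO./OXOX
[XX../.XO./OXO.] end (terminal -1, O#2); searched X.../.XO./OXO. to 6

PV length from [X.../.XO./OXO.]: 1 ply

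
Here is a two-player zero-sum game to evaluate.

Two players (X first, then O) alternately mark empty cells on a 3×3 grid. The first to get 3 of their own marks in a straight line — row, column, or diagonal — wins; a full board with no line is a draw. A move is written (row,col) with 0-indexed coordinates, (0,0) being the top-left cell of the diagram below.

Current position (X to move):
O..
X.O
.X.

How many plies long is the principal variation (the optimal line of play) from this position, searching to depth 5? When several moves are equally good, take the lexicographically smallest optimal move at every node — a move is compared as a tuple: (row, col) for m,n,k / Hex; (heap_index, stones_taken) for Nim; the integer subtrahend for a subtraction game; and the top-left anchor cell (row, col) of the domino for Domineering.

ply 1, X at O../X.O/.X. | (0,1)=+0→OX./X.O/.X.*; (0,2)=+0→O.X/X.O/.X.; (1,1)=+0→O../XXO/.X.; (2,0)=-1→O../X.O/XX.; (2,2)=+0→O../X.O/.XX
ply 2, O at OX./X.O/.X. | (0,2)=-1→OXO/X.O/.X.; (1,1)=+0→OX./XOO/.X.*; (2,0)=-1→OX./X.O/OX.; (2,2)=-1→OX./X.O/.XO
ply 3, X at OX./XOO/.X. | (0,2)=-1→OXX/XOO/.X.; (2,0)=-1→OX./XOO/XX.; (2,2)=+0→OX./XOO/.XX*
ply 4, O at OX./XOO/.XX | (0,2)=-1→OXO/XOO/.XX; (2,0)=+0→OX./XOO/OXX*
ply 5, X at OX./XOO/OXX | (0,2)=+0→OXX/XOO/OXX*
ply 6: OXX/XOO/OXX is terminal +0 (O); from O../X.O/.X. depth 5

PV length from [O../X.O/.X.]: 5 plies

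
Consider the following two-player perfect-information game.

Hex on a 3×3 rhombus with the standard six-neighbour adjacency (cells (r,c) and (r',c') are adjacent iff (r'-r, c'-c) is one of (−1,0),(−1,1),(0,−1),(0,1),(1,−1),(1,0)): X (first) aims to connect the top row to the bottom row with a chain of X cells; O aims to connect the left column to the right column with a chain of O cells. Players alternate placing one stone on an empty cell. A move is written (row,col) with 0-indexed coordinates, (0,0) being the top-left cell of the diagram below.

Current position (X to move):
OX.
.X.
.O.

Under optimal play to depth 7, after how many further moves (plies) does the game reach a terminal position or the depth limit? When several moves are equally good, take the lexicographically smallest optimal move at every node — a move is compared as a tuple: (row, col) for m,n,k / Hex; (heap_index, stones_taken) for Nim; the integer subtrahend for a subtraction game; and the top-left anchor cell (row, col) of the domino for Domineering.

p1 X@[OX./.X./.O.]: (0,2)[OXX/.X./.O.]-1 (1,0)[OX./XX./.O.]-1 (1,2)[OX./.XX/.O.]+1* (2,0)[OX./.X./XO.]+1 (2,2)[OX./.X./.OX]+1
p2 O@[OX./.XX/.O.]: (0,2)[OXO/.XX/.O.]-1* (1,0)[OX./OXX/.O.]-1 (2,0)[OX./.XX/OO.]-1 (2,2)[OX./.XX/.OO]-1
p3 X@[OXO/.XX/.O.]: (1,0)[OXO/XXX/.O.]+1* (2,0)[OXO/.XX/XO.]+1 (2,2)[OXO/.XX/.OX]+1
p4 O@[OXO/XXX/.O.]: (2,0)[OXO/XXX/OO.]-1* (2,2)[OXO/XXX/.OO]-1
p5 X@[OXO/XXX/OO.]: (2,2)[OXO/XXX/OOX]+1*
p6 O@[OXO/XXX/OOX] terminal -1; root [OX./.X./.O.] d7

PV length from [OX./.X./.O.]: 5 plies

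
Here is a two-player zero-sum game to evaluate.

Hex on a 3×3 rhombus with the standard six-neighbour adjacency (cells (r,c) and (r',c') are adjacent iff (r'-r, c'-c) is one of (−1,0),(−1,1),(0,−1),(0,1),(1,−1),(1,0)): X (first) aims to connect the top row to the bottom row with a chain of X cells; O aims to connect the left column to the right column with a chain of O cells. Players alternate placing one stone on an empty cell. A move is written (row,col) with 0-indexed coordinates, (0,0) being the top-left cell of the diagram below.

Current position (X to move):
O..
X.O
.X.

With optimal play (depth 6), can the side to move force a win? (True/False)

ply 1, X at O../X.O/.X. | (0,1)=+1→OX./X.O/.X.*; (0,2)=-1→O.X/X.O/.X.; (1,1)=+1→O../XXO/.X.; (2,0)=-1→O../X.O/XX.; (2,2)=-1→O../X.O/.XX
ply 2, O at OX./X.O/.X. | (0,2)=-1→OXO/X.O/.X.*; (1,1)=-1→OX./XOO/.X.; (2,0)=-1→OX./X.O/OX.; (2,2)=-1→OX./X.O/.XO
ply 3, X at OXO/X.O/.X. | (1,1)=+1→OXO/XXO/.X.*; (2,0)=+1→OXO/X.O/XX.; (2,2)=+1→OXO/X.O/.XX
ply 4: OXO/XXO/.X. is terminal -1 (O); from O../X.O/.X. depth 6

X winning at [O../X.O/.X.]: True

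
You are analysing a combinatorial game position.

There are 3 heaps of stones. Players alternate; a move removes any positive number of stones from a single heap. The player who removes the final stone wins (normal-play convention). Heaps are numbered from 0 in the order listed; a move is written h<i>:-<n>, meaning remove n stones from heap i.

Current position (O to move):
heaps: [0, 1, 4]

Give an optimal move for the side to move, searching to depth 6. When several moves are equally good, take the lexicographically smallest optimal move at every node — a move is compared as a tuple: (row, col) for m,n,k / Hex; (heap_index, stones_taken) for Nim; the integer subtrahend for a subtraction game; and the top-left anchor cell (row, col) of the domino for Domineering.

ply 1, O at (0,1,4) | h1:-1=-1→(0,0,4); h2:-1=-1→(0,1,3); h2:-2=-1→(0,1,2); h2:-3=+1→(0,1,1)*; h2:-4=-1→(0,1,0)
ply 2, X at (0,1,1) | h1:-1=-1→(0,0,1)*; h2:-1=-1→(0,1,0)
ply 3, O at (0,0,1) | h2:-1=+1→(0,0,0)*
ply 4: (0,0,0) is terminal -1 (X); from (0,1,4) depth 6

O's best at [(0,1,4)]: h2:-3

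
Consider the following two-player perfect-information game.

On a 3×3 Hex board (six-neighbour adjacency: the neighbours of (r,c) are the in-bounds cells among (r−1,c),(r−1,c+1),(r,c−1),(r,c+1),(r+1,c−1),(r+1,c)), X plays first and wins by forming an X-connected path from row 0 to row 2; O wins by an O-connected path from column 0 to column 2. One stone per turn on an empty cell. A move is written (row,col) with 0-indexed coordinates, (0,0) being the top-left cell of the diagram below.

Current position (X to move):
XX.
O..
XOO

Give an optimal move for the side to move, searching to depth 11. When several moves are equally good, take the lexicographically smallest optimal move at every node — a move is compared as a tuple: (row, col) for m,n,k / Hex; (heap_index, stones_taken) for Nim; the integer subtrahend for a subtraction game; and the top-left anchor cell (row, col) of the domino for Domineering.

X's best at [XX./O../XOO]: (1,1)

p1 X@[XX./O../XOO]: (0,2)[XXX/O../XOO]-1 (1,1)[XX./OX./XOO]+1* (1,2)[XX./O.X/XOO]-1
p2 O@[XX./OX./XOO] terminal -1; root [XX./O../XOO] d11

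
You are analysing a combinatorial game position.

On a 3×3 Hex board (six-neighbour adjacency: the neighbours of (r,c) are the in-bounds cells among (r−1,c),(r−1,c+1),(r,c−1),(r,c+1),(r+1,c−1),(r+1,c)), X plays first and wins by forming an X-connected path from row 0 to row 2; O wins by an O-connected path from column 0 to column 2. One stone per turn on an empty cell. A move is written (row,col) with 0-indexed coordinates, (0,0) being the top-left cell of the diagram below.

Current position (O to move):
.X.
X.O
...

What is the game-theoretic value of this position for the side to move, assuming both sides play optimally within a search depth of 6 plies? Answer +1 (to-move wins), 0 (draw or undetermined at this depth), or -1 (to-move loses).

value(.X./X.O/..., O) = +1

ply 1, O at .X./X.O/... | (0,0)=-1→OX./X.O/...; (0,2)=-1→.XO/X.O/...; (1,1)=-1→.X./XOO/...; (2,0)=+1→.X./X.O/O..*; (2,1)=-1→.X./X.O/.O.; (2,2)=-1→.X./X.O/..O
ply 2, X at .X./X.O/O.. | (0,0)=-1→XX./X.O/O..*; (0,2)=-1→.XX/X.O/O..; (1,1)=-1→.X./XXO/O..; (2,1)=-1→.X./X.O/OX.; (2,2)=-1→.X./X.O/O.X
ply 3, O at XX./X.O/O.. | (0,2)=+1→XXO/X.O/O..*; (1,1)=+1→XX./XOO/O..; (2,1)=+1→XX./X.O/OO.; (2,2)=+1→XX./X.O/O.O
ply 4, X at XXO/X.O/O.. | (1,1)=-1→XXO/XXO/O..*; (2,1)=-1→XXO/X.O/OX.; (2,2)=-1→XXO/X.O/O.X
ply 5, O at XXO/XXO/O.. | (2,1)=+1→XXO/XXO/OO.*; (2,2)=-1→XXO/XXO/O.O
ply 6: XXO/XXO/OO. is terminal -1 (X); from .X./X.O/... depth 6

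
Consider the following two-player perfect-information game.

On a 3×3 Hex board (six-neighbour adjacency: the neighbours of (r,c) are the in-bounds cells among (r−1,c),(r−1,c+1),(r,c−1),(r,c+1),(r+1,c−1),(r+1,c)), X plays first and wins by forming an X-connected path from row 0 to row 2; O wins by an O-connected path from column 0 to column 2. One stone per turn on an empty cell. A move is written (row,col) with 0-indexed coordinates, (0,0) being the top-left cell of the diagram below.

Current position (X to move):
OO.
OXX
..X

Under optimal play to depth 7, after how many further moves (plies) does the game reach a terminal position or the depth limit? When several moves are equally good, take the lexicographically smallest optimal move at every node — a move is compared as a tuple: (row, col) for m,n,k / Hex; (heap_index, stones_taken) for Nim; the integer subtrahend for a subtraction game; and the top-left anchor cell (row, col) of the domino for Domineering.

PV length from [OO./OXX/..X]: 1 ply

[OO./OXX/..X] X move#1: (0,2):+1/OOX/OXX/..X*, (2,0):-1/OO./OXX/X.X, (2,1):-1/OO./OXX/.XX
[OOX/OXX/..X] end (terminal -1, O#2); searched OO./OXX/..X to 7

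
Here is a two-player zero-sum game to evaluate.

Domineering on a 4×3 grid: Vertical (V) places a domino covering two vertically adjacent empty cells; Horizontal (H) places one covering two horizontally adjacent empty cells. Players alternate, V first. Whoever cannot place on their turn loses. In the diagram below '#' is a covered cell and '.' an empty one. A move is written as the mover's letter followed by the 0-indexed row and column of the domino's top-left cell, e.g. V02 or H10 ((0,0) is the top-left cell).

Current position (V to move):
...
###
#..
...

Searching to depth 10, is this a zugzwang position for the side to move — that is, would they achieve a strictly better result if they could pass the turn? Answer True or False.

zugzwang(.../###/#../..., V) = False

ply 1, V at .../###/#../... | V21=+1→.../###/##./.#.*; V22=-1→.../###/#.#/..#
ply 2, H at .../###/##./.#. | H00=-1→##./###/##./.#.*; H01=-1→.##/###/##./.#.
ply 3, V at ##./###/##./.#. | V22=+1→##./###/###/.##*
ply 4: ##./###/###/.## is terminal -1 (H); from .../###/#../... depth 10
pass branch (H moves first from the same position):
  | ply 1, H at .../###/#../... | H00=-1→##./###/#../...; H01=-1→.##/###/#../...; H21=+1→.../###/###/...*; H30=+1→.../###/#../##.; H31=+1→.../###/#../.##
  | ply 2: .../###/###/... is terminal -1 (V); from .../###/#../... depth 10
V moving scores +1; V passing scores -1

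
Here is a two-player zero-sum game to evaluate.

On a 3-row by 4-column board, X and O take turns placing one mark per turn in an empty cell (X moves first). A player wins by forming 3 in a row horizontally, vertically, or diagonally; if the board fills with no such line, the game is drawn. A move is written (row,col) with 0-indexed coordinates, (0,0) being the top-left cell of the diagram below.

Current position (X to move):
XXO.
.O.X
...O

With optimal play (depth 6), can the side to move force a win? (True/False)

[XXO./.O.X/...O] X move#1: (0,3):-1/XXOX/.O.X/...O, (1,0):-1/XXO./XO.X/...O, (1,2):-1/XXO./.OXX/...O, (2,0):+0/XXO./.O.X/X..O*, (2,1):-1/XXO./.O.X/.X.O, (2,2):-1/XXO./.O.X/..XO
[XXO./.O.X/X..O] O move#2: (0,3):-1/XXOO/.O.X/X..O, (1,0):+0/XXO./OO.X/X..O*, (1,2):-1/XXO./.OOX/X..O, (2,1):-1/XXO./.O.X/XO.O, (2,2):-1/XXO./.O.X/X.OO
[XXO./OO.X/X..O] X move#3: (0,3):-1/XXOX/OO.X/X..O, (1,2):+0/XXO./OOXX/X..O*, (2,1):-1/XXO./OO.X/XX.O, (2,2):-1/XXO./OO.X/X.XO
[XXO./OOXX/X..O] O move#4: (0,3):+0/XXOO/OOXX/X..O*, (2,1):+0/XXO./OOXX/XO.O, (2,2):+0/XXO./OOXX/X.OO
[XXOO/OOXX/X..O] X move#5: (2,1):+0/XXOO/OOXX/XX.O*, (2,2):+0/XXOO/OOXX/X.XO
[XXOO/OOXX/XX.O] O move#6: (2,2):+0/XXOO/OOXX/XXOO*
[XXOO/OOXX/XXOO] end (terminal +0, X#7); searched XXO./.O.X/...O to 6

X winning at [XXO./.O.X/...O]: False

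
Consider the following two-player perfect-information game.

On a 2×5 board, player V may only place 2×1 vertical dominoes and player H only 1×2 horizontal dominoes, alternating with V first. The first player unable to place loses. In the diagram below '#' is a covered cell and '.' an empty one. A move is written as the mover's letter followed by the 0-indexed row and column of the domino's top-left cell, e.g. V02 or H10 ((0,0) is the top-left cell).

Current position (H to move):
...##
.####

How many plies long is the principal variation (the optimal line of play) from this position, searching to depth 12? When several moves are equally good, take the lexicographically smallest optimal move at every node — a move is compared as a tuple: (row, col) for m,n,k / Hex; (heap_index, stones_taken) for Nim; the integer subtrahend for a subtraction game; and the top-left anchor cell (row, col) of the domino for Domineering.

p1 H@[...##/.####]: H00[##.##/.####]+1* H01[.####/.####]-1
p2 V@[##.##/.####] terminal -1; root [...##/.####] d12

PV length from [...##/.####]: 1 ply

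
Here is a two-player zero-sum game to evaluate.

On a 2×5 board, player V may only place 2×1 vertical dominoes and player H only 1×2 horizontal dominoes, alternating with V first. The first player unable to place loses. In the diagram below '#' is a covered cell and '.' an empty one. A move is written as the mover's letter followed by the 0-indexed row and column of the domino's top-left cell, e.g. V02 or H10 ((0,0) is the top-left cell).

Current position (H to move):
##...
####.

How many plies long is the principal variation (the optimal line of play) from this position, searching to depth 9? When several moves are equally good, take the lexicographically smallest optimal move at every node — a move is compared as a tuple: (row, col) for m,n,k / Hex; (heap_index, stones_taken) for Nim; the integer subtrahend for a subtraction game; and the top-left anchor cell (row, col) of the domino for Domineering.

p1 H@[##.../####.]: H02[####./####.]-1 H03[##.##/####.]+1*
p2 V@[##.##/####.] terminal -1; root [##.../####.] d9

PV length from [##.../####.]: 1 ply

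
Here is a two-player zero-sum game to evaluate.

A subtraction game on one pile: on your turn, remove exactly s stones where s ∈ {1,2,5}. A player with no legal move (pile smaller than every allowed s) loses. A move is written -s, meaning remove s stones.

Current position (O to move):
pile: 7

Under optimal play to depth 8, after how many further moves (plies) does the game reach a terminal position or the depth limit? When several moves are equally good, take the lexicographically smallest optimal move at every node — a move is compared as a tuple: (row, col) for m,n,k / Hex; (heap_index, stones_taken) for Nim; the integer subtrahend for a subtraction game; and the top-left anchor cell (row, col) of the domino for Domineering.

PV length from [7]: 5 plies

ply 1, O at 7 | -1=+1→6*; -2=-1→5; -5=-1→2
ply 2, X at 6 | -1=-1→5*; -2=-1→4; -5=-1→1
ply 3, O at 5 | -1=-1→4; -2=+1→3*; -5=+1→0
ply 4, X at 3 | -1=-1→2*; -2=-1→1
ply 5, O at 2 | -1=-1→1; -2=+1→0*
ply 6: 0 is terminal -1 (X); from 7 depth 8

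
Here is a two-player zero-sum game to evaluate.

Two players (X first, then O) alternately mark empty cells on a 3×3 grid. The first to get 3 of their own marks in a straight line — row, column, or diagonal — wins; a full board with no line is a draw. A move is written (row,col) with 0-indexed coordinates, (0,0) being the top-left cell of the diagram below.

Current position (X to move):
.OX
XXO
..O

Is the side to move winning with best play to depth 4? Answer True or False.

X winning at [.OX/XXO/..O]: True

[.OX/XXO/..O] X move#1: (0,0):+0/XOX/XXO/..O, (2,0):+1/.OX/XXO/X.O*, (2,1):+0/.OX/XXO/.XO
[.OX/XXO/X.O] end (terminal -1, O#2); searched .OX/XXO/..O to 4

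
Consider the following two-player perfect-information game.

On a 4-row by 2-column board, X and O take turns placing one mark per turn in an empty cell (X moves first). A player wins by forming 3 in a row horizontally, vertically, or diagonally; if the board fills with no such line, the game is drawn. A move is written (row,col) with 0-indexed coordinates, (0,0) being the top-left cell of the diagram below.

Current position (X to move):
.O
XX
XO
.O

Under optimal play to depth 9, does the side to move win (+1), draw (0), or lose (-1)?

value(.O/XX/XO/.O, X) = +1

p1 X@[.O/XX/XO/.O]: (0,0)[XO/XX/XO/.O]+1* (3,0)[.O/XX/XO/XO]+1
p2 O@[XO/XX/XO/.O] terminal -1; root [.O/XX/XO/.O] d9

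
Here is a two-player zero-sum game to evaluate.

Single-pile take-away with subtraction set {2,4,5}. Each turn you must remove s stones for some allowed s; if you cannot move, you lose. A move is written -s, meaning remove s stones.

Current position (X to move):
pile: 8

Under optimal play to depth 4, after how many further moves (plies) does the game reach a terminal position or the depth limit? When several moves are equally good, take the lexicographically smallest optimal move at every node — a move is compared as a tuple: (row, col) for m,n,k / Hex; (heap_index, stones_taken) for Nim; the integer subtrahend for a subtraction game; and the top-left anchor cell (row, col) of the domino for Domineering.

p1 X@[8]: -2[6]-1* -4[4]-1 -5[3]-1
p2 O@[6]: -2[4]-1 -4[2]-1 -5[1]+1*
p3 X@[1] terminal -1; root [8] d4

PV length from [8]: 2 plies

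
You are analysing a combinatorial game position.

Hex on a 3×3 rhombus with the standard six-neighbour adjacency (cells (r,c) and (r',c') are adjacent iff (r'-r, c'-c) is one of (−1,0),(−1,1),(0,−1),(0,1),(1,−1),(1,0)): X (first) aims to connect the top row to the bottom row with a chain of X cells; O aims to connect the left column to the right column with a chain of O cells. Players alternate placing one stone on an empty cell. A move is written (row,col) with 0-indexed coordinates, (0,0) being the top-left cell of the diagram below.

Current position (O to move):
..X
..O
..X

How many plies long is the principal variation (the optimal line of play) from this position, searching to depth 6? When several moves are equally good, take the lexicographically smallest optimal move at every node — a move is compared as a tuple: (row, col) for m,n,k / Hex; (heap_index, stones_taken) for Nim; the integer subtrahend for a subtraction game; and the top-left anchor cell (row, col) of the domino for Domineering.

[..X/..O/..X] O move#1: (0,0):-1/O.X/..O/..X, (0,1):-1/.OX/..O/..X, (1,0):-1/..X/O.O/..X, (1,1):+1/..X/.OO/..X*, (2,0):+1/..X/..O/O.X, (2,1):-1/..X/..O/.OX
[..X/.OO/..X] X move#2: (0,0):-1/X.X/.OO/..X*, (0,1):-1/.XX/.OO/..X, (1,0):-1/..X/XOO/..X, (2,0):-1/..X/.OO/X.X, (2,1):-1/..X/.OO/.XX
[X.X/.OO/..X] O move#3: (0,1):+1/XOX/.OO/..X*, (1,0):+1/X.X/OOO/..X, (2,0):+1/X.X/.OO/O.X, (2,1):+1/X.X/.OO/.OX
[XOX/.OO/..X] X move#4: (1,0):-1/XOX/XOO/..X*, (2,0):-1/XOX/.OO/X.X, (2,1):-1/XOX/.OO/.XX
[XOX/XOO/..X] O move#5: (2,0):+1/XOX/XOO/O.X*, (2,1):-1/XOX/XOO/.OX
[XOX/XOO/O.X] end (terminal -1, X#6); searched ..X/..O/..X to 6

PV length from [..X/..O/..X]: 5 plies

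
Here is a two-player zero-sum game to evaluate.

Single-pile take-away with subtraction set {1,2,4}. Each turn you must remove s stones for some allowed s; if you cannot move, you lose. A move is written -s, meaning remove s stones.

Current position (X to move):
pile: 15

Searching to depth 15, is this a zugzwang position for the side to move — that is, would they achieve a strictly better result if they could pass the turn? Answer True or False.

zugzwang(15, X) = True

[15] X move#1: -1:-1/14*, -2:-1/13, -4:-1/11
[14] O move#2: -1:-1/13, -2:+1/12*, -4:-1/10
[12] X move#3: -1:-1/11*, -2:-1/10, -4:-1/8
[11] O move#4: -1:-1/10, -2:+1/9*, -4:-1/7
[9] X move#5: -1:-1/8*, -2:-1/7, -4:-1/5
[8] O move#6: -1:-1/7, -2:+1/6*, -4:-1/4
[6] X move#7: -1:-1/5*, -2:-1/4, -4:-1/2
[5] O move#8: -1:-1/4, -2:+1/3*, -4:-1/1
[3] X move#9: -1:-1/2*, -2:-1/1
[2] O move#10: -1:-1/1, -2:+1/0*
[0] end (terminal -1, X#11); searched 15 to 15
suppose X passes — search the same position with O to move:
pass> [15] O move#1: -1:-1/14*, -2:-1/13, -4:-1/11
pass> [14] X move#2: -1:-1/13, -2:+1/12*, -4:-1/10
pass> [12] O move#3: -1:-1/11*, -2:-1/10, -4:-1/8
pass> [11] X move#4: -1:-1/10, -2:+1/9*, -4:-1/7
pass> [9] O move#5: -1:-1/8*, -2:-1/7, -4:-1/5
pass> [8] X move#6: -1:-1/7, -2:+1/6*, -4:-1/4
pass> [6] O move#7: -1:-1/5*, -2:-1/4, -4:-1/2
pass> [5] X move#8: -1:-1/4, -2:+1/3*, -4:-1/1
pass> [3] O move#9: -1:-1/2*, -2:-1/1
pass> [2] X move#10: -1:-1/1, -2:+1/0*
pass> [0] end (terminal -1, O#11); searched 15 to 15
for X: play -1, pass +1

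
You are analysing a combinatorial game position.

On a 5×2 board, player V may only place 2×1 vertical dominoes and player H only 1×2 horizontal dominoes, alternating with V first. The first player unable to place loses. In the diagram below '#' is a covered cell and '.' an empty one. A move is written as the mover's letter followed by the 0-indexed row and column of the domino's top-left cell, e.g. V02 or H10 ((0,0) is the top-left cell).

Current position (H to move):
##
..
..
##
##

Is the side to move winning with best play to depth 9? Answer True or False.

[##/../../##/##] H move#1: H10:+1/##/##/../##/##*, H20:+1/##/../##/##/##
[##/##/../##/##] end (terminal -1, V#2); searched ##/../../##/## to 9

H winning at [##/../../##/##]: True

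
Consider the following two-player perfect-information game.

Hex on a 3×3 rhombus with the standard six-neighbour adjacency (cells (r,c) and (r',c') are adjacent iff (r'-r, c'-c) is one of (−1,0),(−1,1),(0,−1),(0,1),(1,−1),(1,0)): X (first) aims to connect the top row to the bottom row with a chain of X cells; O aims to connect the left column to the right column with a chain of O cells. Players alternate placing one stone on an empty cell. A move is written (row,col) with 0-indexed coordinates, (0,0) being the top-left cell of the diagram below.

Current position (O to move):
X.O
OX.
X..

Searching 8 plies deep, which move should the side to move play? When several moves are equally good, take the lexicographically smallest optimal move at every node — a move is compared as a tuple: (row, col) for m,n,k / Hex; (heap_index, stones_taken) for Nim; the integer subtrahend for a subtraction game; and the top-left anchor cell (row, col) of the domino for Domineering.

O's best at [X.O/OX./X..]: (0,1)

p1 O@[X.O/OX./X..]: (0,1)[XOO/OX./X..]+1* (1,2)[X.O/OXO/X..]-1 (2,1)[X.O/OX./XO.]-1 (2,2)[X.O/OX./X.O]-1
p2 X@[XOO/OX./X..] terminal -1; root [X.O/OX./X..] d8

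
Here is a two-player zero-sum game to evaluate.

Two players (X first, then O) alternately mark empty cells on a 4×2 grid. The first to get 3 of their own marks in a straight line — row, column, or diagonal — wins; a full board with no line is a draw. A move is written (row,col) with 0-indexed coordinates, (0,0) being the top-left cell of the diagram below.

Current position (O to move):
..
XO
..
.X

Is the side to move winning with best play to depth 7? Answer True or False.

[../XO/../.X] O move#1: (0,0):+0/O./XO/../.X*, (0,1):+0/.O/XO/../.X, (2,0):+0/../XO/O./.X, (2,1):+0/../XO/.O/.X, (3,0):+0/../XO/../OX
[O./XO/../.X] X move#2: (0,1):+0/OX/XO/../.X*, (2,0):+0/O./XO/X./.X, (2,1):+0/O./XO/.X/.X, (3,0):+0/O./XO/../XX
[OX/XO/../.X] O move#3: (2,0):+0/OX/XO/O./.X*, (2,1):+0/OX/XO/.O/.X, (3,0):+0/OX/XO/../OX
[OX/XO/O./.X] X move#4: (2,1):+0/OX/XO/OX/.X*, (3,0):+0/OX/XO/O./XX
[OX/XO/OX/.X] O move#5: (3,0):+0/OX/XO/OX/OX*
[OX/XO/OX/OX] end (terminal +0, X#6); searched ../XO/../.X to 7

O winning at [../XO/../.X]: False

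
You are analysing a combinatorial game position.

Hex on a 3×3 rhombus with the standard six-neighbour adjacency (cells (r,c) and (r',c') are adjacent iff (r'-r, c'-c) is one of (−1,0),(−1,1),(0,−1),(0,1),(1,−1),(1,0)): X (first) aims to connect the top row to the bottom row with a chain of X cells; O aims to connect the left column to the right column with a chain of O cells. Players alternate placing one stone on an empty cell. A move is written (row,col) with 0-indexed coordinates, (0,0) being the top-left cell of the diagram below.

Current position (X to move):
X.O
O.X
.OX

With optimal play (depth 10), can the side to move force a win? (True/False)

p1 X@[X.O/O.X/.OX]: (0,1)[XXO/O.X/.OX]-1* (1,1)[X.O/OXX/.OX]-1 (2,0)[X.O/O.X/XOX]-1
p2 O@[XXO/O.X/.OX]: (1,1)[XXO/OOX/.OX]+1* (2,0)[XXO/O.X/OOX]-1
p3 X@[XXO/OOX/.OX] terminal -1; root [X.O/O.X/.OX] d10

X winning at [X.O/O.X/.OX]: False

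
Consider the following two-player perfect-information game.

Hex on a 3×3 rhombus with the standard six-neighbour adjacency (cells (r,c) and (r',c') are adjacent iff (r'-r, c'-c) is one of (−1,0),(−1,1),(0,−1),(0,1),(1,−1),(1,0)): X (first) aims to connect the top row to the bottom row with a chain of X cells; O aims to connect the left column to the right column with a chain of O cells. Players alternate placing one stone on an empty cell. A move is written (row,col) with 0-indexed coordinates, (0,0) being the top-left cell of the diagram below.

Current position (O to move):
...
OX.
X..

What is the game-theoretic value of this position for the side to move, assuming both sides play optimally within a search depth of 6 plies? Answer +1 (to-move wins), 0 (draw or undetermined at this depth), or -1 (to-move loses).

p1 O@[.../OX./X..]: (0,0)[O../OX./X..]-1* (0,1)[.O./OX./X..]-1 (0,2)[..O/OX./X..]-1 (1,2)[.../OXO/X..]-1 (2,1)[.../OX./XO.]-1 (2,2)[.../OX./X.O]-1
p2 X@[O../OX./X..]: (0,1)[OX./OX./X..]+1* (0,2)[O.X/OX./X..]+1 (1,2)[O../OXX/X..]+1 (2,1)[O../OX./XX.]+1 (2,2)[O../OX./X.X]+1
p3 O@[OX./OX./X..] terminal -1; root [.../OX./X..] d6

value(.../OX./X.., O) = -1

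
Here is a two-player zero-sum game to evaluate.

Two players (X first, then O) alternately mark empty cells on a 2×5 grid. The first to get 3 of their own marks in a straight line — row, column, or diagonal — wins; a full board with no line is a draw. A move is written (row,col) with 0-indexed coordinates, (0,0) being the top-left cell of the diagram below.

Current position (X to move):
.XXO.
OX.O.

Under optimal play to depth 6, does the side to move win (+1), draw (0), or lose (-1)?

p1 X@[.XXO./OX.O.]: (0,0)[XXXO./OX.O.]+1* (0,4)[.XXOX/OX.O.]+0 (1,2)[.XXO./OXXO.]+0 (1,4)[.XXO./OX.OX]+0
p2 O@[XXXO./OX.O.] terminal -1; root [.XXO./OX.O.] d6

value(.XXO./OX.O., X) = +1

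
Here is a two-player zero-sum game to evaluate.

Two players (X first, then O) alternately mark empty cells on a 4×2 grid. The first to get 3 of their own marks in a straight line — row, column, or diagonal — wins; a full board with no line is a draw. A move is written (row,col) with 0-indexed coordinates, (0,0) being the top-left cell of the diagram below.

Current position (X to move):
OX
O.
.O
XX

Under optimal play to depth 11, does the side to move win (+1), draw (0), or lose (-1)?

p1 X@[OX/O./.O/XX]: (1,1)[OX/OX/.O/XX]-1 (2,0)[OX/O./XO/XX]+0*
p2 O@[OX/O./XO/XX]: (1,1)[OX/OO/XO/XX]+0*
p3 X@[OX/OO/XO/XX] terminal +0; root [OX/O./.O/XX] d11

value(OX/O./.O/XX, X) = 0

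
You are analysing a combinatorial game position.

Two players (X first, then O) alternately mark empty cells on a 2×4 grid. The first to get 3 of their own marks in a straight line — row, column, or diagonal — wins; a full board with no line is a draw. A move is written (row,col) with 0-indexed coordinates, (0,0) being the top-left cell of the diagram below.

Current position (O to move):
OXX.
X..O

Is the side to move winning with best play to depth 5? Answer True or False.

[OXX./X..O] O move#1: (0,3):+0/OXXO/X..O*, (1,1):-1/OXX./XO.O, (1,2):-1/OXX./X.OO
[OXXO/X..O] X move#2: (1,1):+0/OXXO/XX.O*, (1,2):+0/OXXO/X.XO
[OXXO/XX.O] O move#3: (1,2):+0/OXXO/XXOO*
[OXXO/XXOO] end (terminal +0, X#4); searched OXX./X..O to 5

O winning at [OXX./X..O]: False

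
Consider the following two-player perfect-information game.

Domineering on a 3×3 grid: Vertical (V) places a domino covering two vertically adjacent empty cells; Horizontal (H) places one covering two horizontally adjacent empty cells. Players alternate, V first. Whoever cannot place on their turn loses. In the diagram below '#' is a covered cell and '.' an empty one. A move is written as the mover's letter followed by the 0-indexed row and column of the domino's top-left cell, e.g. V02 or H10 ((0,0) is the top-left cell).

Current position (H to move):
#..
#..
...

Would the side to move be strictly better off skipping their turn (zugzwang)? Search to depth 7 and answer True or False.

zugzwang(#../#../..., H) = False

ply 1, H at #../#../... | H01=-1→###/#../...; H11=+1→#../###/...*; H20=-1→#../#../##.; H21=-1→#../#../.##
ply 2: #../###/... is terminal -1 (V); from #../#../... depth 7
suppose H passes — search the same position with V to move:
pass> ply 1, V at #../#../... | V01=+1→##./##./...*; V02=+1→#.#/#.#/...; V11=+1→#../##./.#.; V12=+1→#../#.#/..#
pass> ply 2, H at ##./##./... | H20=-1→##./##./##.*; H21=-1→##./##./.##
pass> ply 3, V at ##./##./##. | V02=+1→###/###/##.*; V12=+1→##./###/###
pass> ply 4: ###/###/##. is terminal -1 (H); from #../#../... depth 7
for H: play +1, pass -1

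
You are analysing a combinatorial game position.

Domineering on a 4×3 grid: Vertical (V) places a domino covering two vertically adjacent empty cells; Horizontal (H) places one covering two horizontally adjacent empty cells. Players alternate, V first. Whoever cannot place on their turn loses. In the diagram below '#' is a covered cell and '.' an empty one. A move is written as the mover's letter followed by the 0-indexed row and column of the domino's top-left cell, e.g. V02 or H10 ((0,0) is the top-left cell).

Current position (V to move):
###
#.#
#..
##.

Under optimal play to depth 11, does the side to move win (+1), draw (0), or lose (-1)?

[###/#.#/#../##.] V move#1: V11:+1/###/###/##./##.*, V22:+1/###/#.#/#.#/###
[###/###/##./##.] end (terminal -1, H#2); searched ###/#.#/#../##. to 11

value(###/#.#/#../##., V) = +1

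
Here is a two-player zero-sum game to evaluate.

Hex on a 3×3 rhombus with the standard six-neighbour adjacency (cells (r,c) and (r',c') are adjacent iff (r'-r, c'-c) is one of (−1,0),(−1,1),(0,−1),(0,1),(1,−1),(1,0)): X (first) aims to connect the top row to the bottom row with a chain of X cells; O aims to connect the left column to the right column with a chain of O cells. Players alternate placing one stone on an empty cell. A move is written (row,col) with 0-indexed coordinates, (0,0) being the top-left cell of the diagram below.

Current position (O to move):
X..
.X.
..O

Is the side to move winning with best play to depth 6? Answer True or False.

p1 O@[X../.X./..O]: (0,1)[XO./.X./..O]-1* (0,2)[X.O/.X./..O]-1 (1,0)[X../OX./..O]-1 (1,2)[X../.XO/..O]-1 (2,0)[X../.X./O.O]-1 (2,1)[X../.X./.OO]-1
p2 X@[XO./.X./..O]: (0,2)[XOX/.X./..O]+1* (1,0)[XO./XX./..O]+1 (1,2)[XO./.XX/..O]+1 (2,0)[XO./.X./X.O]+1 (2,1)[XO./.X./.XO]+1
p3 O@[XOX/.X./..O]: (1,0)[XOX/OX./..O]-1* (1,2)[XOX/.XO/..O]-1 (2,0)[XOX/.X./O.O]-1 (2,1)[XOX/.X./.OO]-1
p4 X@[XOX/OX./..O]: (1,2)[XOX/OXX/..O]+1* (2,0)[XOX/OX./X.O]+1 (2,1)[XOX/OX./.XO]+1
p5 O@[XOX/OXX/..O]: (2,0)[XOX/OXX/O.O]-1* (2,1)[XOX/OXX/.OO]-1
p6 X@[XOX/OXX/O.O]: (2,1)[XOX/OXX/OXO]+1*
p7 O@[XOX/OXX/OXO] terminal -1; root [X../.X./..O] d6

O winning at [X../.X./..O]: False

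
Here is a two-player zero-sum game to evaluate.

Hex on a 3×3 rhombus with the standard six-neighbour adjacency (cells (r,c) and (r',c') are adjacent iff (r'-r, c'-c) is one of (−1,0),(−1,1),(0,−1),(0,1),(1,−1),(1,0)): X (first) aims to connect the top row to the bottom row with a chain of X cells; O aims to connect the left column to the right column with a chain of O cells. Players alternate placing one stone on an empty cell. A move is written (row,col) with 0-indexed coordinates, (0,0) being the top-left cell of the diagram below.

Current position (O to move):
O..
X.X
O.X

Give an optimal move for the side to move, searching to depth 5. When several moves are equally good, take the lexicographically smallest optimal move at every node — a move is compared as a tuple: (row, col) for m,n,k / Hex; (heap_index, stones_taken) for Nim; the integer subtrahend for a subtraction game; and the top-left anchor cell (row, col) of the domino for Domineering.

O's best at [O../X.X/O.X]: (0,2)

p1 O@[O../X.X/O.X]: (0,1)[OO./X.X/O.X]-1 (0,2)[O.O/X.X/O.X]+1* (1,1)[O../XOX/O.X]-1 (2,1)[O../X.X/OOX]-1
p2 X@[O.O/X.X/O.X]: (0,1)[OXO/X.X/O.X]-1* (1,1)[O.O/XXX/O.X]-1 (2,1)[O.O/X.X/OXX]-1
p3 O@[OXO/X.X/O.X]: (1,1)[OXO/XOX/O.X]+1* (2,1)[OXO/X.X/OOX]-1
p4 X@[OXO/XOX/O.X] terminal -1; root [O../X.X/O.X] d5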